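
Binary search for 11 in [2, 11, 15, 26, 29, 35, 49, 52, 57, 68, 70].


Step 1: lo=0, hi=10, mid=5, val=35
Step 2: lo=0, hi=4, mid=2, val=15
Step 3: lo=0, hi=1, mid=0, val=2
Step 4: lo=1, hi=1, mid=1, val=11

Found at index 1


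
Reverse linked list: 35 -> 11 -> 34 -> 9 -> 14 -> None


Step 1: curr=35, set curr.next=prev(None) | reversed so far: 35
Step 2: curr=11, set curr.next=prev(35) | reversed so far: 11 -> 35
Step 3: curr=34, set curr.next=prev(11) | reversed so far: 34 -> 11 -> 35
Step 4: curr=9, set curr.next=prev(34) | reversed so far: 9 -> 34 -> 11 -> 35
Step 5: curr=14, set curr.next=prev(9) | reversed so far: 14 -> 9 -> 34 -> 11 -> 35

14 -> 9 -> 34 -> 11 -> 35 -> None


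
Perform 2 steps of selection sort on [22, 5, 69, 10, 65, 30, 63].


Initial: [22, 5, 69, 10, 65, 30, 63]
Step 1: min=5 at 1
  Swap: [5, 22, 69, 10, 65, 30, 63]
Step 2: min=10 at 3
  Swap: [5, 10, 69, 22, 65, 30, 63]

After 2 steps: [5, 10, 69, 22, 65, 30, 63]


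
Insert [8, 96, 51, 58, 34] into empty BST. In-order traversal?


Insert 8: root
Insert 96: R from 8
Insert 51: R from 8 -> L from 96
Insert 58: R from 8 -> L from 96 -> R from 51
Insert 34: R from 8 -> L from 96 -> L from 51

In-order: [8, 34, 51, 58, 96]


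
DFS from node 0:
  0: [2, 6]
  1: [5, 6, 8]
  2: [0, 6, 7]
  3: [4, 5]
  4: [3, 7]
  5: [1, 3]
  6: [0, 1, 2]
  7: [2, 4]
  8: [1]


Visit 0, push [6, 2]
Visit 2, push [7, 6]
Visit 6, push [1]
Visit 1, push [8, 5]
Visit 5, push [3]
Visit 3, push [4]
Visit 4, push [7]
Visit 7, push []
Visit 8, push []

DFS order: [0, 2, 6, 1, 5, 3, 4, 7, 8]


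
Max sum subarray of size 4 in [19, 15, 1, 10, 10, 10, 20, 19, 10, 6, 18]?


[0:4]: 45
[1:5]: 36
[2:6]: 31
[3:7]: 50
[4:8]: 59
[5:9]: 59
[6:10]: 55
[7:11]: 53

Max: 59 at [4:8]


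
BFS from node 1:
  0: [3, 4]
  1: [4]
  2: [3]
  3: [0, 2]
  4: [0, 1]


Visit 1, enqueue [4]
Visit 4, enqueue [0]
Visit 0, enqueue [3]
Visit 3, enqueue [2]
Visit 2, enqueue []

BFS order: [1, 4, 0, 3, 2]


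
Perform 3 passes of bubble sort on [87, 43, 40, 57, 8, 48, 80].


Initial: [87, 43, 40, 57, 8, 48, 80]
Pass 1: [43, 40, 57, 8, 48, 80, 87] (6 swaps)
Pass 2: [40, 43, 8, 48, 57, 80, 87] (3 swaps)
Pass 3: [40, 8, 43, 48, 57, 80, 87] (1 swaps)

After 3 passes: [40, 8, 43, 48, 57, 80, 87]


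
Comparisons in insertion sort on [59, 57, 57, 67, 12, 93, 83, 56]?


Algorithm: insertion sort
Input: [59, 57, 57, 67, 12, 93, 83, 56]
Sorted: [12, 56, 57, 57, 59, 67, 83, 93]

18


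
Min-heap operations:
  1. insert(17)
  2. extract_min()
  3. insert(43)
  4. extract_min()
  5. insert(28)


insert(17) -> [17]
extract_min()->17, []
insert(43) -> [43]
extract_min()->43, []
insert(28) -> [28]

Final heap: [28]


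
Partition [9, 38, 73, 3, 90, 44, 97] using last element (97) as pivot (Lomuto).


Pivot: 97
  9 <= 97: advance i (no swap)
  38 <= 97: advance i (no swap)
  73 <= 97: advance i (no swap)
  3 <= 97: advance i (no swap)
  90 <= 97: advance i (no swap)
  44 <= 97: advance i (no swap)
Place pivot at 6: [9, 38, 73, 3, 90, 44, 97]

Partitioned: [9, 38, 73, 3, 90, 44, 97]


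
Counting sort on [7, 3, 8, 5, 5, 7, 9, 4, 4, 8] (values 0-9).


Input: [7, 3, 8, 5, 5, 7, 9, 4, 4, 8]
Counts: [0, 0, 0, 1, 2, 2, 0, 2, 2, 1]

Sorted: [3, 4, 4, 5, 5, 7, 7, 8, 8, 9]


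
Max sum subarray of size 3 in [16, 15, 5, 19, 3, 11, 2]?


[0:3]: 36
[1:4]: 39
[2:5]: 27
[3:6]: 33
[4:7]: 16

Max: 39 at [1:4]


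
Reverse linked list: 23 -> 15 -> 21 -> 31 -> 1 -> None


Step 1: curr=23, set curr.next=prev(None) | reversed so far: 23
Step 2: curr=15, set curr.next=prev(23) | reversed so far: 15 -> 23
Step 3: curr=21, set curr.next=prev(15) | reversed so far: 21 -> 15 -> 23
Step 4: curr=31, set curr.next=prev(21) | reversed so far: 31 -> 21 -> 15 -> 23
Step 5: curr=1, set curr.next=prev(31) | reversed so far: 1 -> 31 -> 21 -> 15 -> 23

1 -> 31 -> 21 -> 15 -> 23 -> None


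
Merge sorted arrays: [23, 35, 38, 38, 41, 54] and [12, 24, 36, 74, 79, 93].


Take 12 from B
Take 23 from A
Take 24 from B
Take 35 from A
Take 36 from B
Take 38 from A
Take 38 from A
Take 41 from A
Take 54 from A

Merged: [12, 23, 24, 35, 36, 38, 38, 41, 54, 74, 79, 93]


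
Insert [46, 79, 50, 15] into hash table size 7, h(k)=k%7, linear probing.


Insert 46: h=4 -> slot 4
Insert 79: h=2 -> slot 2
Insert 50: h=1 -> slot 1
Insert 15: h=1, 2 probes -> slot 3

Table: [None, 50, 79, 15, 46, None, None]


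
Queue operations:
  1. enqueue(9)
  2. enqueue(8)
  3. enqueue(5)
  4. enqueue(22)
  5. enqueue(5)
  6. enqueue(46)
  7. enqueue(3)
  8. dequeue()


enqueue(9) -> [9]
enqueue(8) -> [9, 8]
enqueue(5) -> [9, 8, 5]
enqueue(22) -> [9, 8, 5, 22]
enqueue(5) -> [9, 8, 5, 22, 5]
enqueue(46) -> [9, 8, 5, 22, 5, 46]
enqueue(3) -> [9, 8, 5, 22, 5, 46, 3]
dequeue()->9, [8, 5, 22, 5, 46, 3]

Final queue: [8, 5, 22, 5, 46, 3]


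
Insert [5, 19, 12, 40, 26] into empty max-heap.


Insert 5: [5]
Insert 19: [19, 5]
Insert 12: [19, 5, 12]
Insert 40: [40, 19, 12, 5]
Insert 26: [40, 26, 12, 5, 19]

Final heap: [40, 26, 12, 5, 19]


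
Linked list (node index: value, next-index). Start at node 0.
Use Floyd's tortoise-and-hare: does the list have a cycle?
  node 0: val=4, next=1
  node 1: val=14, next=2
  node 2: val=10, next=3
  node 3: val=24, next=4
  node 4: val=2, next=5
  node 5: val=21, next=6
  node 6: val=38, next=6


Floyd's tortoise (slow, +1) and hare (fast, +2):
  init: slow=0, fast=0
  step 1: slow=1, fast=2
  step 2: slow=2, fast=4
  step 3: slow=3, fast=6
  step 4: slow=4, fast=6
  step 5: slow=5, fast=6
  step 6: slow=6, fast=6
  slow == fast at node 6: cycle detected

Cycle: yes


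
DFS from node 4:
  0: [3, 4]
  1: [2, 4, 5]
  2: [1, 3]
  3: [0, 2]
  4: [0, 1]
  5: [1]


Visit 4, push [1, 0]
Visit 0, push [3]
Visit 3, push [2]
Visit 2, push [1]
Visit 1, push [5]
Visit 5, push []

DFS order: [4, 0, 3, 2, 1, 5]


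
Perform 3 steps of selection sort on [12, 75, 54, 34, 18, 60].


Initial: [12, 75, 54, 34, 18, 60]
Step 1: min=12 at 0
  Swap: [12, 75, 54, 34, 18, 60]
Step 2: min=18 at 4
  Swap: [12, 18, 54, 34, 75, 60]
Step 3: min=34 at 3
  Swap: [12, 18, 34, 54, 75, 60]

After 3 steps: [12, 18, 34, 54, 75, 60]


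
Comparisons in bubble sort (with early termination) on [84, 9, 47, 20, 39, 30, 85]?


Algorithm: bubble sort (with early termination)
Input: [84, 9, 47, 20, 39, 30, 85]
Sorted: [9, 20, 30, 39, 47, 84, 85]

18


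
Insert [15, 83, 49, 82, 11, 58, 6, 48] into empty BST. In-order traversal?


Insert 15: root
Insert 83: R from 15
Insert 49: R from 15 -> L from 83
Insert 82: R from 15 -> L from 83 -> R from 49
Insert 11: L from 15
Insert 58: R from 15 -> L from 83 -> R from 49 -> L from 82
Insert 6: L from 15 -> L from 11
Insert 48: R from 15 -> L from 83 -> L from 49

In-order: [6, 11, 15, 48, 49, 58, 82, 83]


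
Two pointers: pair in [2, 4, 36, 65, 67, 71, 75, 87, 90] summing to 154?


lo=0(2)+hi=8(90)=92
lo=1(4)+hi=8(90)=94
lo=2(36)+hi=8(90)=126
lo=3(65)+hi=8(90)=155
lo=3(65)+hi=7(87)=152
lo=4(67)+hi=7(87)=154

Yes: 67+87=154


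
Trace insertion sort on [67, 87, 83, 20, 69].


Initial: [67, 87, 83, 20, 69]
Insert 87: [67, 87, 83, 20, 69]
Insert 83: [67, 83, 87, 20, 69]
Insert 20: [20, 67, 83, 87, 69]
Insert 69: [20, 67, 69, 83, 87]

Sorted: [20, 67, 69, 83, 87]


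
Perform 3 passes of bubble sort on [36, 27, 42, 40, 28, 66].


Initial: [36, 27, 42, 40, 28, 66]
Pass 1: [27, 36, 40, 28, 42, 66] (3 swaps)
Pass 2: [27, 36, 28, 40, 42, 66] (1 swaps)
Pass 3: [27, 28, 36, 40, 42, 66] (1 swaps)

After 3 passes: [27, 28, 36, 40, 42, 66]


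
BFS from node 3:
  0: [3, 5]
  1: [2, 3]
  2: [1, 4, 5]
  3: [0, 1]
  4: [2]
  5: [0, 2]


Visit 3, enqueue [0, 1]
Visit 0, enqueue [5]
Visit 1, enqueue [2]
Visit 5, enqueue []
Visit 2, enqueue [4]
Visit 4, enqueue []

BFS order: [3, 0, 1, 5, 2, 4]


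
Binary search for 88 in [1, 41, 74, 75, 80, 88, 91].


Step 1: lo=0, hi=6, mid=3, val=75
Step 2: lo=4, hi=6, mid=5, val=88

Found at index 5


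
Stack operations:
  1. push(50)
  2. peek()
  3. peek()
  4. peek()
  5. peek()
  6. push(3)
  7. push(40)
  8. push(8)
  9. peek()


push(50) -> [50]
peek()->50
peek()->50
peek()->50
peek()->50
push(3) -> [50, 3]
push(40) -> [50, 3, 40]
push(8) -> [50, 3, 40, 8]
peek()->8

Final stack: [50, 3, 40, 8]


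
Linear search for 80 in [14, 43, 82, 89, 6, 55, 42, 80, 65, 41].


i=0: 14!=80
i=1: 43!=80
i=2: 82!=80
i=3: 89!=80
i=4: 6!=80
i=5: 55!=80
i=6: 42!=80
i=7: 80==80 found!

Found at 7, 8 comps


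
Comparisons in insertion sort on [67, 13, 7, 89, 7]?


Algorithm: insertion sort
Input: [67, 13, 7, 89, 7]
Sorted: [7, 7, 13, 67, 89]

8


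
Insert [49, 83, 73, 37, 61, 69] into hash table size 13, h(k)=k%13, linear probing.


Insert 49: h=10 -> slot 10
Insert 83: h=5 -> slot 5
Insert 73: h=8 -> slot 8
Insert 37: h=11 -> slot 11
Insert 61: h=9 -> slot 9
Insert 69: h=4 -> slot 4

Table: [None, None, None, None, 69, 83, None, None, 73, 61, 49, 37, None]


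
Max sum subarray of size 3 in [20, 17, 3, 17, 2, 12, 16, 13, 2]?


[0:3]: 40
[1:4]: 37
[2:5]: 22
[3:6]: 31
[4:7]: 30
[5:8]: 41
[6:9]: 31

Max: 41 at [5:8]


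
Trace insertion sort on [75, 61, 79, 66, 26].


Initial: [75, 61, 79, 66, 26]
Insert 61: [61, 75, 79, 66, 26]
Insert 79: [61, 75, 79, 66, 26]
Insert 66: [61, 66, 75, 79, 26]
Insert 26: [26, 61, 66, 75, 79]

Sorted: [26, 61, 66, 75, 79]


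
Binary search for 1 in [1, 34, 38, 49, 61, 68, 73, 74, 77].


Step 1: lo=0, hi=8, mid=4, val=61
Step 2: lo=0, hi=3, mid=1, val=34
Step 3: lo=0, hi=0, mid=0, val=1

Found at index 0


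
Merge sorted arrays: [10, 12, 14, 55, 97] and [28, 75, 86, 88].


Take 10 from A
Take 12 from A
Take 14 from A
Take 28 from B
Take 55 from A
Take 75 from B
Take 86 from B
Take 88 from B

Merged: [10, 12, 14, 28, 55, 75, 86, 88, 97]


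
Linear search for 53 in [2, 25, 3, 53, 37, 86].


i=0: 2!=53
i=1: 25!=53
i=2: 3!=53
i=3: 53==53 found!

Found at 3, 4 comps


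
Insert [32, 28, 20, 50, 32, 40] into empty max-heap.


Insert 32: [32]
Insert 28: [32, 28]
Insert 20: [32, 28, 20]
Insert 50: [50, 32, 20, 28]
Insert 32: [50, 32, 20, 28, 32]
Insert 40: [50, 32, 40, 28, 32, 20]

Final heap: [50, 32, 40, 28, 32, 20]


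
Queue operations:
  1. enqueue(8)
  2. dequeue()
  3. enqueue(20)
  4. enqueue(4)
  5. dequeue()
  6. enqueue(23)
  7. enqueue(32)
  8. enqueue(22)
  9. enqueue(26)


enqueue(8) -> [8]
dequeue()->8, []
enqueue(20) -> [20]
enqueue(4) -> [20, 4]
dequeue()->20, [4]
enqueue(23) -> [4, 23]
enqueue(32) -> [4, 23, 32]
enqueue(22) -> [4, 23, 32, 22]
enqueue(26) -> [4, 23, 32, 22, 26]

Final queue: [4, 23, 32, 22, 26]


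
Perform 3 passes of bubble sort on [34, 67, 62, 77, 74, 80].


Initial: [34, 67, 62, 77, 74, 80]
Pass 1: [34, 62, 67, 74, 77, 80] (2 swaps)
Pass 2: [34, 62, 67, 74, 77, 80] (0 swaps)
Pass 3: [34, 62, 67, 74, 77, 80] (0 swaps)

After 3 passes: [34, 62, 67, 74, 77, 80]


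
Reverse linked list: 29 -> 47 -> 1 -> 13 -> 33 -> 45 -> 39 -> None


Step 1: curr=29, set curr.next=prev(None) | reversed so far: 29
Step 2: curr=47, set curr.next=prev(29) | reversed so far: 47 -> 29
Step 3: curr=1, set curr.next=prev(47) | reversed so far: 1 -> 47 -> 29
Step 4: curr=13, set curr.next=prev(1) | reversed so far: 13 -> 1 -> 47 -> 29
Step 5: curr=33, set curr.next=prev(13) | reversed so far: 33 -> 13 -> 1 -> 47 -> 29
Step 6: curr=45, set curr.next=prev(33) | reversed so far: 45 -> 33 -> 13 -> 1 -> 47 -> 29
Step 7: curr=39, set curr.next=prev(45) | reversed so far: 39 -> 45 -> 33 -> 13 -> 1 -> 47 -> 29

39 -> 45 -> 33 -> 13 -> 1 -> 47 -> 29 -> None


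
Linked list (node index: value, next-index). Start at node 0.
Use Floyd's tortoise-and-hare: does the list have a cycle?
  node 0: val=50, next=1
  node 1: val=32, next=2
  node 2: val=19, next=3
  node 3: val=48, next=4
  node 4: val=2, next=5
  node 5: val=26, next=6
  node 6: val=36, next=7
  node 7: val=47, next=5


Floyd's tortoise (slow, +1) and hare (fast, +2):
  init: slow=0, fast=0
  step 1: slow=1, fast=2
  step 2: slow=2, fast=4
  step 3: slow=3, fast=6
  step 4: slow=4, fast=5
  step 5: slow=5, fast=7
  step 6: slow=6, fast=6
  slow == fast at node 6: cycle detected

Cycle: yes


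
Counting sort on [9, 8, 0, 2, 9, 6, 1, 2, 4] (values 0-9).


Input: [9, 8, 0, 2, 9, 6, 1, 2, 4]
Counts: [1, 1, 2, 0, 1, 0, 1, 0, 1, 2]

Sorted: [0, 1, 2, 2, 4, 6, 8, 9, 9]


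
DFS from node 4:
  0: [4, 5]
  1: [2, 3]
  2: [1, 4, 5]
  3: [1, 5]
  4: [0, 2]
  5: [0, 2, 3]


Visit 4, push [2, 0]
Visit 0, push [5]
Visit 5, push [3, 2]
Visit 2, push [1]
Visit 1, push [3]
Visit 3, push []

DFS order: [4, 0, 5, 2, 1, 3]


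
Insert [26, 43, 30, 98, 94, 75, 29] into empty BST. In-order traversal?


Insert 26: root
Insert 43: R from 26
Insert 30: R from 26 -> L from 43
Insert 98: R from 26 -> R from 43
Insert 94: R from 26 -> R from 43 -> L from 98
Insert 75: R from 26 -> R from 43 -> L from 98 -> L from 94
Insert 29: R from 26 -> L from 43 -> L from 30

In-order: [26, 29, 30, 43, 75, 94, 98]


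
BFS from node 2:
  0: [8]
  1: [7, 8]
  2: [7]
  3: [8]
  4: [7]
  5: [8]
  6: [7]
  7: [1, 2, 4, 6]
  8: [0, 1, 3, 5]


Visit 2, enqueue [7]
Visit 7, enqueue [1, 4, 6]
Visit 1, enqueue [8]
Visit 4, enqueue []
Visit 6, enqueue []
Visit 8, enqueue [0, 3, 5]
Visit 0, enqueue []
Visit 3, enqueue []
Visit 5, enqueue []

BFS order: [2, 7, 1, 4, 6, 8, 0, 3, 5]


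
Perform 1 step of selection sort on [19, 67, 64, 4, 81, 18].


Initial: [19, 67, 64, 4, 81, 18]
Step 1: min=4 at 3
  Swap: [4, 67, 64, 19, 81, 18]

After 1 step: [4, 67, 64, 19, 81, 18]


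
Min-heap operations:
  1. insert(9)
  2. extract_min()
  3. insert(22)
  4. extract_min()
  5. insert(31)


insert(9) -> [9]
extract_min()->9, []
insert(22) -> [22]
extract_min()->22, []
insert(31) -> [31]

Final heap: [31]


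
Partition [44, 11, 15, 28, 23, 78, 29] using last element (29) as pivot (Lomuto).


Pivot: 29
  11 <= 29: swap -> [11, 44, 15, 28, 23, 78, 29]
  15 <= 29: swap -> [11, 15, 44, 28, 23, 78, 29]
  28 <= 29: swap -> [11, 15, 28, 44, 23, 78, 29]
  23 <= 29: swap -> [11, 15, 28, 23, 44, 78, 29]
Place pivot at 4: [11, 15, 28, 23, 29, 78, 44]

Partitioned: [11, 15, 28, 23, 29, 78, 44]


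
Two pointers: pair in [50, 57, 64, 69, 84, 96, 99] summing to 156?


lo=0(50)+hi=6(99)=149
lo=1(57)+hi=6(99)=156

Yes: 57+99=156


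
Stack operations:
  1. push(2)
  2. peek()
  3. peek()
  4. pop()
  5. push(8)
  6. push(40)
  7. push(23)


push(2) -> [2]
peek()->2
peek()->2
pop()->2, []
push(8) -> [8]
push(40) -> [8, 40]
push(23) -> [8, 40, 23]

Final stack: [8, 40, 23]


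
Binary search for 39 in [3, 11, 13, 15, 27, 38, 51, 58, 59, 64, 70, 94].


Step 1: lo=0, hi=11, mid=5, val=38
Step 2: lo=6, hi=11, mid=8, val=59
Step 3: lo=6, hi=7, mid=6, val=51

Not found


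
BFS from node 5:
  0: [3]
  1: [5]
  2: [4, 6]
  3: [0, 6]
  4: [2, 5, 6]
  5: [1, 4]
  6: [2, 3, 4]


Visit 5, enqueue [1, 4]
Visit 1, enqueue []
Visit 4, enqueue [2, 6]
Visit 2, enqueue []
Visit 6, enqueue [3]
Visit 3, enqueue [0]
Visit 0, enqueue []

BFS order: [5, 1, 4, 2, 6, 3, 0]


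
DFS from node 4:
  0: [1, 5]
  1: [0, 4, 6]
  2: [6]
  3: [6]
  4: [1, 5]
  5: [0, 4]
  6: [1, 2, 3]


Visit 4, push [5, 1]
Visit 1, push [6, 0]
Visit 0, push [5]
Visit 5, push []
Visit 6, push [3, 2]
Visit 2, push []
Visit 3, push []

DFS order: [4, 1, 0, 5, 6, 2, 3]


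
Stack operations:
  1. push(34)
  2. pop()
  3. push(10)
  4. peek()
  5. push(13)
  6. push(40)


push(34) -> [34]
pop()->34, []
push(10) -> [10]
peek()->10
push(13) -> [10, 13]
push(40) -> [10, 13, 40]

Final stack: [10, 13, 40]


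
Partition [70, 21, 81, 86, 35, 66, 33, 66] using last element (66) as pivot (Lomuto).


Pivot: 66
  21 <= 66: swap -> [21, 70, 81, 86, 35, 66, 33, 66]
  35 <= 66: swap -> [21, 35, 81, 86, 70, 66, 33, 66]
  66 <= 66: swap -> [21, 35, 66, 86, 70, 81, 33, 66]
  33 <= 66: swap -> [21, 35, 66, 33, 70, 81, 86, 66]
Place pivot at 4: [21, 35, 66, 33, 66, 81, 86, 70]

Partitioned: [21, 35, 66, 33, 66, 81, 86, 70]


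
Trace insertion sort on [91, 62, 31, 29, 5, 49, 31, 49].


Initial: [91, 62, 31, 29, 5, 49, 31, 49]
Insert 62: [62, 91, 31, 29, 5, 49, 31, 49]
Insert 31: [31, 62, 91, 29, 5, 49, 31, 49]
Insert 29: [29, 31, 62, 91, 5, 49, 31, 49]
Insert 5: [5, 29, 31, 62, 91, 49, 31, 49]
Insert 49: [5, 29, 31, 49, 62, 91, 31, 49]
Insert 31: [5, 29, 31, 31, 49, 62, 91, 49]
Insert 49: [5, 29, 31, 31, 49, 49, 62, 91]

Sorted: [5, 29, 31, 31, 49, 49, 62, 91]


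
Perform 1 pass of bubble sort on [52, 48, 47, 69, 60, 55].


Initial: [52, 48, 47, 69, 60, 55]
Pass 1: [48, 47, 52, 60, 55, 69] (4 swaps)

After 1 pass: [48, 47, 52, 60, 55, 69]


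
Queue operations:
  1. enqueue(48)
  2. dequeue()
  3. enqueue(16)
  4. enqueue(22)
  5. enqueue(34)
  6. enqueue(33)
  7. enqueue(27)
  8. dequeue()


enqueue(48) -> [48]
dequeue()->48, []
enqueue(16) -> [16]
enqueue(22) -> [16, 22]
enqueue(34) -> [16, 22, 34]
enqueue(33) -> [16, 22, 34, 33]
enqueue(27) -> [16, 22, 34, 33, 27]
dequeue()->16, [22, 34, 33, 27]

Final queue: [22, 34, 33, 27]


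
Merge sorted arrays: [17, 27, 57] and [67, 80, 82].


Take 17 from A
Take 27 from A
Take 57 from A

Merged: [17, 27, 57, 67, 80, 82]


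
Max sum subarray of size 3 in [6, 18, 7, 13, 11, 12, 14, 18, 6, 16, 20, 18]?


[0:3]: 31
[1:4]: 38
[2:5]: 31
[3:6]: 36
[4:7]: 37
[5:8]: 44
[6:9]: 38
[7:10]: 40
[8:11]: 42
[9:12]: 54

Max: 54 at [9:12]


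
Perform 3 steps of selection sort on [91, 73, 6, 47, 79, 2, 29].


Initial: [91, 73, 6, 47, 79, 2, 29]
Step 1: min=2 at 5
  Swap: [2, 73, 6, 47, 79, 91, 29]
Step 2: min=6 at 2
  Swap: [2, 6, 73, 47, 79, 91, 29]
Step 3: min=29 at 6
  Swap: [2, 6, 29, 47, 79, 91, 73]

After 3 steps: [2, 6, 29, 47, 79, 91, 73]


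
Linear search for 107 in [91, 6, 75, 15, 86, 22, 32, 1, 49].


i=0: 91!=107
i=1: 6!=107
i=2: 75!=107
i=3: 15!=107
i=4: 86!=107
i=5: 22!=107
i=6: 32!=107
i=7: 1!=107
i=8: 49!=107

Not found, 9 comps


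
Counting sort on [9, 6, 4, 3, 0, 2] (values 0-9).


Input: [9, 6, 4, 3, 0, 2]
Counts: [1, 0, 1, 1, 1, 0, 1, 0, 0, 1]

Sorted: [0, 2, 3, 4, 6, 9]


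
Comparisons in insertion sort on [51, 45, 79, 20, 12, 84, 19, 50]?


Algorithm: insertion sort
Input: [51, 45, 79, 20, 12, 84, 19, 50]
Sorted: [12, 19, 20, 45, 50, 51, 79, 84]

20


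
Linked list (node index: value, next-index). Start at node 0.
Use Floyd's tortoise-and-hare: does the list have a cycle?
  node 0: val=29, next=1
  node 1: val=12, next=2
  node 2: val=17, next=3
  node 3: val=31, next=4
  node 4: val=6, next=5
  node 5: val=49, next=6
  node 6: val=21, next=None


Floyd's tortoise (slow, +1) and hare (fast, +2):
  init: slow=0, fast=0
  step 1: slow=1, fast=2
  step 2: slow=2, fast=4
  step 3: slow=3, fast=6
  step 4: fast -> None, no cycle

Cycle: no


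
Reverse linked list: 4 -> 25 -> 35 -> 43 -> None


Step 1: curr=4, set curr.next=prev(None) | reversed so far: 4
Step 2: curr=25, set curr.next=prev(4) | reversed so far: 25 -> 4
Step 3: curr=35, set curr.next=prev(25) | reversed so far: 35 -> 25 -> 4
Step 4: curr=43, set curr.next=prev(35) | reversed so far: 43 -> 35 -> 25 -> 4

43 -> 35 -> 25 -> 4 -> None


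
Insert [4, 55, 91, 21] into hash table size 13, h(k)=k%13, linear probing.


Insert 4: h=4 -> slot 4
Insert 55: h=3 -> slot 3
Insert 91: h=0 -> slot 0
Insert 21: h=8 -> slot 8

Table: [91, None, None, 55, 4, None, None, None, 21, None, None, None, None]


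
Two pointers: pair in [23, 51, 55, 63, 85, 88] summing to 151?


lo=0(23)+hi=5(88)=111
lo=1(51)+hi=5(88)=139
lo=2(55)+hi=5(88)=143
lo=3(63)+hi=5(88)=151

Yes: 63+88=151


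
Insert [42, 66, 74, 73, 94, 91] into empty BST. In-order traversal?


Insert 42: root
Insert 66: R from 42
Insert 74: R from 42 -> R from 66
Insert 73: R from 42 -> R from 66 -> L from 74
Insert 94: R from 42 -> R from 66 -> R from 74
Insert 91: R from 42 -> R from 66 -> R from 74 -> L from 94

In-order: [42, 66, 73, 74, 91, 94]


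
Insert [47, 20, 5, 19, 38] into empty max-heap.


Insert 47: [47]
Insert 20: [47, 20]
Insert 5: [47, 20, 5]
Insert 19: [47, 20, 5, 19]
Insert 38: [47, 38, 5, 19, 20]

Final heap: [47, 38, 5, 19, 20]


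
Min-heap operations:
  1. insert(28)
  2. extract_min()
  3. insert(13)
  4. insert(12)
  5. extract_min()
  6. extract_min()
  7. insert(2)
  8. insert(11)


insert(28) -> [28]
extract_min()->28, []
insert(13) -> [13]
insert(12) -> [12, 13]
extract_min()->12, [13]
extract_min()->13, []
insert(2) -> [2]
insert(11) -> [2, 11]

Final heap: [2, 11]


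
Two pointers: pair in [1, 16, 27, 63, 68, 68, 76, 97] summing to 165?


lo=0(1)+hi=7(97)=98
lo=1(16)+hi=7(97)=113
lo=2(27)+hi=7(97)=124
lo=3(63)+hi=7(97)=160
lo=4(68)+hi=7(97)=165

Yes: 68+97=165


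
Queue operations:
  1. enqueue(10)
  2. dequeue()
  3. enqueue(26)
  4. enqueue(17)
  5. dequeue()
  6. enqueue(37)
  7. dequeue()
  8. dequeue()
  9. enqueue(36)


enqueue(10) -> [10]
dequeue()->10, []
enqueue(26) -> [26]
enqueue(17) -> [26, 17]
dequeue()->26, [17]
enqueue(37) -> [17, 37]
dequeue()->17, [37]
dequeue()->37, []
enqueue(36) -> [36]

Final queue: [36]


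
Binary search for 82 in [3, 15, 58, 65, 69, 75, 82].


Step 1: lo=0, hi=6, mid=3, val=65
Step 2: lo=4, hi=6, mid=5, val=75
Step 3: lo=6, hi=6, mid=6, val=82

Found at index 6


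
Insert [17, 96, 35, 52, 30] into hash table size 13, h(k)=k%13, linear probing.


Insert 17: h=4 -> slot 4
Insert 96: h=5 -> slot 5
Insert 35: h=9 -> slot 9
Insert 52: h=0 -> slot 0
Insert 30: h=4, 2 probes -> slot 6

Table: [52, None, None, None, 17, 96, 30, None, None, 35, None, None, None]


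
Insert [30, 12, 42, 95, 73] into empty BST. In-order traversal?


Insert 30: root
Insert 12: L from 30
Insert 42: R from 30
Insert 95: R from 30 -> R from 42
Insert 73: R from 30 -> R from 42 -> L from 95

In-order: [12, 30, 42, 73, 95]


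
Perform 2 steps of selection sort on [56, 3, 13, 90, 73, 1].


Initial: [56, 3, 13, 90, 73, 1]
Step 1: min=1 at 5
  Swap: [1, 3, 13, 90, 73, 56]
Step 2: min=3 at 1
  Swap: [1, 3, 13, 90, 73, 56]

After 2 steps: [1, 3, 13, 90, 73, 56]


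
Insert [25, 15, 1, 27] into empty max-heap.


Insert 25: [25]
Insert 15: [25, 15]
Insert 1: [25, 15, 1]
Insert 27: [27, 25, 1, 15]

Final heap: [27, 25, 1, 15]


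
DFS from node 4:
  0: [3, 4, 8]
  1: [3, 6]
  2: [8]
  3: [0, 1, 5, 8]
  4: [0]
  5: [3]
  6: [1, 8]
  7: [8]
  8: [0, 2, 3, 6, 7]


Visit 4, push [0]
Visit 0, push [8, 3]
Visit 3, push [8, 5, 1]
Visit 1, push [6]
Visit 6, push [8]
Visit 8, push [7, 2]
Visit 2, push []
Visit 7, push []
Visit 5, push []

DFS order: [4, 0, 3, 1, 6, 8, 2, 7, 5]


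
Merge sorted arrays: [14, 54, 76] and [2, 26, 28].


Take 2 from B
Take 14 from A
Take 26 from B
Take 28 from B

Merged: [2, 14, 26, 28, 54, 76]


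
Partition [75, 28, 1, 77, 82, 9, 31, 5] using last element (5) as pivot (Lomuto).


Pivot: 5
  1 <= 5: swap -> [1, 28, 75, 77, 82, 9, 31, 5]
Place pivot at 1: [1, 5, 75, 77, 82, 9, 31, 28]

Partitioned: [1, 5, 75, 77, 82, 9, 31, 28]


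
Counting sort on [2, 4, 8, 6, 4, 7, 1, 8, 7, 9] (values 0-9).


Input: [2, 4, 8, 6, 4, 7, 1, 8, 7, 9]
Counts: [0, 1, 1, 0, 2, 0, 1, 2, 2, 1]

Sorted: [1, 2, 4, 4, 6, 7, 7, 8, 8, 9]


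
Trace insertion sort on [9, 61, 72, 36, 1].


Initial: [9, 61, 72, 36, 1]
Insert 61: [9, 61, 72, 36, 1]
Insert 72: [9, 61, 72, 36, 1]
Insert 36: [9, 36, 61, 72, 1]
Insert 1: [1, 9, 36, 61, 72]

Sorted: [1, 9, 36, 61, 72]


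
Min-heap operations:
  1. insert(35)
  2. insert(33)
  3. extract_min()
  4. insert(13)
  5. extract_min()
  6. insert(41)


insert(35) -> [35]
insert(33) -> [33, 35]
extract_min()->33, [35]
insert(13) -> [13, 35]
extract_min()->13, [35]
insert(41) -> [35, 41]

Final heap: [35, 41]


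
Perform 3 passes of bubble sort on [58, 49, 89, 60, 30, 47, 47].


Initial: [58, 49, 89, 60, 30, 47, 47]
Pass 1: [49, 58, 60, 30, 47, 47, 89] (5 swaps)
Pass 2: [49, 58, 30, 47, 47, 60, 89] (3 swaps)
Pass 3: [49, 30, 47, 47, 58, 60, 89] (3 swaps)

After 3 passes: [49, 30, 47, 47, 58, 60, 89]


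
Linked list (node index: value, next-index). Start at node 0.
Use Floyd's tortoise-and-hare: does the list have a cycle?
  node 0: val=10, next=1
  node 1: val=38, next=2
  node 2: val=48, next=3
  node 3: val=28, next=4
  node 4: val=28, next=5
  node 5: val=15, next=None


Floyd's tortoise (slow, +1) and hare (fast, +2):
  init: slow=0, fast=0
  step 1: slow=1, fast=2
  step 2: slow=2, fast=4
  step 3: fast 4->5->None, no cycle

Cycle: no


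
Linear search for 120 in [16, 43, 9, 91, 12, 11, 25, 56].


i=0: 16!=120
i=1: 43!=120
i=2: 9!=120
i=3: 91!=120
i=4: 12!=120
i=5: 11!=120
i=6: 25!=120
i=7: 56!=120

Not found, 8 comps


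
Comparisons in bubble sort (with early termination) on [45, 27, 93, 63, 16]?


Algorithm: bubble sort (with early termination)
Input: [45, 27, 93, 63, 16]
Sorted: [16, 27, 45, 63, 93]

10


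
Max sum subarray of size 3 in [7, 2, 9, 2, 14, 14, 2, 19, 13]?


[0:3]: 18
[1:4]: 13
[2:5]: 25
[3:6]: 30
[4:7]: 30
[5:8]: 35
[6:9]: 34

Max: 35 at [5:8]


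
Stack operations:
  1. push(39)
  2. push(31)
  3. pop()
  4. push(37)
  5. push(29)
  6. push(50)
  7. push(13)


push(39) -> [39]
push(31) -> [39, 31]
pop()->31, [39]
push(37) -> [39, 37]
push(29) -> [39, 37, 29]
push(50) -> [39, 37, 29, 50]
push(13) -> [39, 37, 29, 50, 13]

Final stack: [39, 37, 29, 50, 13]


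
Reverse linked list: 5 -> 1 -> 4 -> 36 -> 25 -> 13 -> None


Step 1: curr=5, set curr.next=prev(None) | reversed so far: 5
Step 2: curr=1, set curr.next=prev(5) | reversed so far: 1 -> 5
Step 3: curr=4, set curr.next=prev(1) | reversed so far: 4 -> 1 -> 5
Step 4: curr=36, set curr.next=prev(4) | reversed so far: 36 -> 4 -> 1 -> 5
Step 5: curr=25, set curr.next=prev(36) | reversed so far: 25 -> 36 -> 4 -> 1 -> 5
Step 6: curr=13, set curr.next=prev(25) | reversed so far: 13 -> 25 -> 36 -> 4 -> 1 -> 5

13 -> 25 -> 36 -> 4 -> 1 -> 5 -> None


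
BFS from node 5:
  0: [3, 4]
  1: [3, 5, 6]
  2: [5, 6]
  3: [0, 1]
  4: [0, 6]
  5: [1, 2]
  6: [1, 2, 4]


Visit 5, enqueue [1, 2]
Visit 1, enqueue [3, 6]
Visit 2, enqueue []
Visit 3, enqueue [0]
Visit 6, enqueue [4]
Visit 0, enqueue []
Visit 4, enqueue []

BFS order: [5, 1, 2, 3, 6, 0, 4]


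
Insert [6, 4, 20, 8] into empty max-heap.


Insert 6: [6]
Insert 4: [6, 4]
Insert 20: [20, 4, 6]
Insert 8: [20, 8, 6, 4]

Final heap: [20, 8, 6, 4]


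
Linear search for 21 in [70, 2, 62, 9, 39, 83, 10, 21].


i=0: 70!=21
i=1: 2!=21
i=2: 62!=21
i=3: 9!=21
i=4: 39!=21
i=5: 83!=21
i=6: 10!=21
i=7: 21==21 found!

Found at 7, 8 comps


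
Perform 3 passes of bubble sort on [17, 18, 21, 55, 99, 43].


Initial: [17, 18, 21, 55, 99, 43]
Pass 1: [17, 18, 21, 55, 43, 99] (1 swaps)
Pass 2: [17, 18, 21, 43, 55, 99] (1 swaps)
Pass 3: [17, 18, 21, 43, 55, 99] (0 swaps)

After 3 passes: [17, 18, 21, 43, 55, 99]


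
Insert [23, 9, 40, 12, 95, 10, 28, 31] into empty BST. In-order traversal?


Insert 23: root
Insert 9: L from 23
Insert 40: R from 23
Insert 12: L from 23 -> R from 9
Insert 95: R from 23 -> R from 40
Insert 10: L from 23 -> R from 9 -> L from 12
Insert 28: R from 23 -> L from 40
Insert 31: R from 23 -> L from 40 -> R from 28

In-order: [9, 10, 12, 23, 28, 31, 40, 95]


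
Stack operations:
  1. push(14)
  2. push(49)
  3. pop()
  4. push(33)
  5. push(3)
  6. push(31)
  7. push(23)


push(14) -> [14]
push(49) -> [14, 49]
pop()->49, [14]
push(33) -> [14, 33]
push(3) -> [14, 33, 3]
push(31) -> [14, 33, 3, 31]
push(23) -> [14, 33, 3, 31, 23]

Final stack: [14, 33, 3, 31, 23]


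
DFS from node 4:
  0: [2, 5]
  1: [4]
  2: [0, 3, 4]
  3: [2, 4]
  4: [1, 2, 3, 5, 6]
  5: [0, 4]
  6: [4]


Visit 4, push [6, 5, 3, 2, 1]
Visit 1, push []
Visit 2, push [3, 0]
Visit 0, push [5]
Visit 5, push []
Visit 3, push []
Visit 6, push []

DFS order: [4, 1, 2, 0, 5, 3, 6]


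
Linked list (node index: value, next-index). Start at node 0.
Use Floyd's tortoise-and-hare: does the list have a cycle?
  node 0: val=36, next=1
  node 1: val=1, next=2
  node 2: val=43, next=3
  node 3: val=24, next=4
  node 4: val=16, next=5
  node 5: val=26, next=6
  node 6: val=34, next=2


Floyd's tortoise (slow, +1) and hare (fast, +2):
  init: slow=0, fast=0
  step 1: slow=1, fast=2
  step 2: slow=2, fast=4
  step 3: slow=3, fast=6
  step 4: slow=4, fast=3
  step 5: slow=5, fast=5
  slow == fast at node 5: cycle detected

Cycle: yes


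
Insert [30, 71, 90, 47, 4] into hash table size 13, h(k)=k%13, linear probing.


Insert 30: h=4 -> slot 4
Insert 71: h=6 -> slot 6
Insert 90: h=12 -> slot 12
Insert 47: h=8 -> slot 8
Insert 4: h=4, 1 probes -> slot 5

Table: [None, None, None, None, 30, 4, 71, None, 47, None, None, None, 90]


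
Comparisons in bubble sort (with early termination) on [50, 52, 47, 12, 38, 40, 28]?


Algorithm: bubble sort (with early termination)
Input: [50, 52, 47, 12, 38, 40, 28]
Sorted: [12, 28, 38, 40, 47, 50, 52]

21


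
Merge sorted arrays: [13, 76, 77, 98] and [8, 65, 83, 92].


Take 8 from B
Take 13 from A
Take 65 from B
Take 76 from A
Take 77 from A
Take 83 from B
Take 92 from B

Merged: [8, 13, 65, 76, 77, 83, 92, 98]


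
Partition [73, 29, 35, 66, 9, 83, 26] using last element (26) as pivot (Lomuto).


Pivot: 26
  9 <= 26: swap -> [9, 29, 35, 66, 73, 83, 26]
Place pivot at 1: [9, 26, 35, 66, 73, 83, 29]

Partitioned: [9, 26, 35, 66, 73, 83, 29]


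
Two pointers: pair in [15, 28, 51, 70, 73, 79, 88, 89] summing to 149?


lo=0(15)+hi=7(89)=104
lo=1(28)+hi=7(89)=117
lo=2(51)+hi=7(89)=140
lo=3(70)+hi=7(89)=159
lo=3(70)+hi=6(88)=158
lo=3(70)+hi=5(79)=149

Yes: 70+79=149


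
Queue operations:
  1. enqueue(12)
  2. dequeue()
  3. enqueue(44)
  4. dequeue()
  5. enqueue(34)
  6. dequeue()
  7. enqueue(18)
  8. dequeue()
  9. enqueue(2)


enqueue(12) -> [12]
dequeue()->12, []
enqueue(44) -> [44]
dequeue()->44, []
enqueue(34) -> [34]
dequeue()->34, []
enqueue(18) -> [18]
dequeue()->18, []
enqueue(2) -> [2]

Final queue: [2]


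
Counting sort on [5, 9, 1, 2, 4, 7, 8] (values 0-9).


Input: [5, 9, 1, 2, 4, 7, 8]
Counts: [0, 1, 1, 0, 1, 1, 0, 1, 1, 1]

Sorted: [1, 2, 4, 5, 7, 8, 9]


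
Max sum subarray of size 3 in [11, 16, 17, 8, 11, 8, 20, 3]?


[0:3]: 44
[1:4]: 41
[2:5]: 36
[3:6]: 27
[4:7]: 39
[5:8]: 31

Max: 44 at [0:3]


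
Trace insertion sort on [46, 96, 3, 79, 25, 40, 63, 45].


Initial: [46, 96, 3, 79, 25, 40, 63, 45]
Insert 96: [46, 96, 3, 79, 25, 40, 63, 45]
Insert 3: [3, 46, 96, 79, 25, 40, 63, 45]
Insert 79: [3, 46, 79, 96, 25, 40, 63, 45]
Insert 25: [3, 25, 46, 79, 96, 40, 63, 45]
Insert 40: [3, 25, 40, 46, 79, 96, 63, 45]
Insert 63: [3, 25, 40, 46, 63, 79, 96, 45]
Insert 45: [3, 25, 40, 45, 46, 63, 79, 96]

Sorted: [3, 25, 40, 45, 46, 63, 79, 96]


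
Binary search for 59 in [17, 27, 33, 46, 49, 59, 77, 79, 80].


Step 1: lo=0, hi=8, mid=4, val=49
Step 2: lo=5, hi=8, mid=6, val=77
Step 3: lo=5, hi=5, mid=5, val=59

Found at index 5


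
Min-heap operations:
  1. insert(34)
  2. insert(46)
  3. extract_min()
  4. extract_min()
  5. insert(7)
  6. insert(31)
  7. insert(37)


insert(34) -> [34]
insert(46) -> [34, 46]
extract_min()->34, [46]
extract_min()->46, []
insert(7) -> [7]
insert(31) -> [7, 31]
insert(37) -> [7, 31, 37]

Final heap: [7, 31, 37]


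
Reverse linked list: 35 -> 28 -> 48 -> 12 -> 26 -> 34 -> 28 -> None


Step 1: curr=35, set curr.next=prev(None) | reversed so far: 35
Step 2: curr=28, set curr.next=prev(35) | reversed so far: 28 -> 35
Step 3: curr=48, set curr.next=prev(28) | reversed so far: 48 -> 28 -> 35
Step 4: curr=12, set curr.next=prev(48) | reversed so far: 12 -> 48 -> 28 -> 35
Step 5: curr=26, set curr.next=prev(12) | reversed so far: 26 -> 12 -> 48 -> 28 -> 35
Step 6: curr=34, set curr.next=prev(26) | reversed so far: 34 -> 26 -> 12 -> 48 -> 28 -> 35
Step 7: curr=28, set curr.next=prev(34) | reversed so far: 28 -> 34 -> 26 -> 12 -> 48 -> 28 -> 35

28 -> 34 -> 26 -> 12 -> 48 -> 28 -> 35 -> None


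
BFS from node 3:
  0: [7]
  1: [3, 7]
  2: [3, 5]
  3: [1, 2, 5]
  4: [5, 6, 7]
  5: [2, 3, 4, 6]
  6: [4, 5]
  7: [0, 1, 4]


Visit 3, enqueue [1, 2, 5]
Visit 1, enqueue [7]
Visit 2, enqueue []
Visit 5, enqueue [4, 6]
Visit 7, enqueue [0]
Visit 4, enqueue []
Visit 6, enqueue []
Visit 0, enqueue []

BFS order: [3, 1, 2, 5, 7, 4, 6, 0]


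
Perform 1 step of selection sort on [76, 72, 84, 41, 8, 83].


Initial: [76, 72, 84, 41, 8, 83]
Step 1: min=8 at 4
  Swap: [8, 72, 84, 41, 76, 83]

After 1 step: [8, 72, 84, 41, 76, 83]


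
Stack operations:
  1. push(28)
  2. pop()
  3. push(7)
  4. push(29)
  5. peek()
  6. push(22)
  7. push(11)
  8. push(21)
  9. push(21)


push(28) -> [28]
pop()->28, []
push(7) -> [7]
push(29) -> [7, 29]
peek()->29
push(22) -> [7, 29, 22]
push(11) -> [7, 29, 22, 11]
push(21) -> [7, 29, 22, 11, 21]
push(21) -> [7, 29, 22, 11, 21, 21]

Final stack: [7, 29, 22, 11, 21, 21]


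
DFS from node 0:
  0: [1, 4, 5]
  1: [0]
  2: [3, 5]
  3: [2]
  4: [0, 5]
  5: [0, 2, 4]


Visit 0, push [5, 4, 1]
Visit 1, push []
Visit 4, push [5]
Visit 5, push [2]
Visit 2, push [3]
Visit 3, push []

DFS order: [0, 1, 4, 5, 2, 3]


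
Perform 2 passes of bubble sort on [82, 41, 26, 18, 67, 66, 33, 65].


Initial: [82, 41, 26, 18, 67, 66, 33, 65]
Pass 1: [41, 26, 18, 67, 66, 33, 65, 82] (7 swaps)
Pass 2: [26, 18, 41, 66, 33, 65, 67, 82] (5 swaps)

After 2 passes: [26, 18, 41, 66, 33, 65, 67, 82]


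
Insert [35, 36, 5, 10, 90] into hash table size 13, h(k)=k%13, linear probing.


Insert 35: h=9 -> slot 9
Insert 36: h=10 -> slot 10
Insert 5: h=5 -> slot 5
Insert 10: h=10, 1 probes -> slot 11
Insert 90: h=12 -> slot 12

Table: [None, None, None, None, None, 5, None, None, None, 35, 36, 10, 90]


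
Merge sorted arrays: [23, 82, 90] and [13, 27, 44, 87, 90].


Take 13 from B
Take 23 from A
Take 27 from B
Take 44 from B
Take 82 from A
Take 87 from B
Take 90 from A

Merged: [13, 23, 27, 44, 82, 87, 90, 90]


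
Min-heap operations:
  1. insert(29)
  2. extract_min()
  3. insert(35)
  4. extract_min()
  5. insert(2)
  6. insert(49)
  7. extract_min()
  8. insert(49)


insert(29) -> [29]
extract_min()->29, []
insert(35) -> [35]
extract_min()->35, []
insert(2) -> [2]
insert(49) -> [2, 49]
extract_min()->2, [49]
insert(49) -> [49, 49]

Final heap: [49, 49]


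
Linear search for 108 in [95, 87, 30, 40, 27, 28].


i=0: 95!=108
i=1: 87!=108
i=2: 30!=108
i=3: 40!=108
i=4: 27!=108
i=5: 28!=108

Not found, 6 comps


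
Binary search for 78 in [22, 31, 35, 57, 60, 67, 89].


Step 1: lo=0, hi=6, mid=3, val=57
Step 2: lo=4, hi=6, mid=5, val=67
Step 3: lo=6, hi=6, mid=6, val=89

Not found


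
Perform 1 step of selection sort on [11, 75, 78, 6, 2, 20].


Initial: [11, 75, 78, 6, 2, 20]
Step 1: min=2 at 4
  Swap: [2, 75, 78, 6, 11, 20]

After 1 step: [2, 75, 78, 6, 11, 20]


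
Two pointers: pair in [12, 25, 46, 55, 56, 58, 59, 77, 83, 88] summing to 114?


lo=0(12)+hi=9(88)=100
lo=1(25)+hi=9(88)=113
lo=2(46)+hi=9(88)=134
lo=2(46)+hi=8(83)=129
lo=2(46)+hi=7(77)=123
lo=2(46)+hi=6(59)=105
lo=3(55)+hi=6(59)=114

Yes: 55+59=114


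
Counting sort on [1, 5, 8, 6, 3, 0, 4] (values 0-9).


Input: [1, 5, 8, 6, 3, 0, 4]
Counts: [1, 1, 0, 1, 1, 1, 1, 0, 1, 0]

Sorted: [0, 1, 3, 4, 5, 6, 8]


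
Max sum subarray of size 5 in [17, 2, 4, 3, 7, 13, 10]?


[0:5]: 33
[1:6]: 29
[2:7]: 37

Max: 37 at [2:7]


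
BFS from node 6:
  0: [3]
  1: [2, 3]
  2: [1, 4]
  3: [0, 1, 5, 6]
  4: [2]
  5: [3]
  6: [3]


Visit 6, enqueue [3]
Visit 3, enqueue [0, 1, 5]
Visit 0, enqueue []
Visit 1, enqueue [2]
Visit 5, enqueue []
Visit 2, enqueue [4]
Visit 4, enqueue []

BFS order: [6, 3, 0, 1, 5, 2, 4]


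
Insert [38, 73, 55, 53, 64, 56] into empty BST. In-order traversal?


Insert 38: root
Insert 73: R from 38
Insert 55: R from 38 -> L from 73
Insert 53: R from 38 -> L from 73 -> L from 55
Insert 64: R from 38 -> L from 73 -> R from 55
Insert 56: R from 38 -> L from 73 -> R from 55 -> L from 64

In-order: [38, 53, 55, 56, 64, 73]


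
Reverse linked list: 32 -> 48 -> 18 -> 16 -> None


Step 1: curr=32, set curr.next=prev(None) | reversed so far: 32
Step 2: curr=48, set curr.next=prev(32) | reversed so far: 48 -> 32
Step 3: curr=18, set curr.next=prev(48) | reversed so far: 18 -> 48 -> 32
Step 4: curr=16, set curr.next=prev(18) | reversed so far: 16 -> 18 -> 48 -> 32

16 -> 18 -> 48 -> 32 -> None


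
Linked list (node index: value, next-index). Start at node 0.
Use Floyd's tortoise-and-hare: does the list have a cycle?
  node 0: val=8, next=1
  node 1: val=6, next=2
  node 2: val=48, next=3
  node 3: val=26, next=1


Floyd's tortoise (slow, +1) and hare (fast, +2):
  init: slow=0, fast=0
  step 1: slow=1, fast=2
  step 2: slow=2, fast=1
  step 3: slow=3, fast=3
  slow == fast at node 3: cycle detected

Cycle: yes


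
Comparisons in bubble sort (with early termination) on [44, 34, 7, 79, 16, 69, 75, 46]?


Algorithm: bubble sort (with early termination)
Input: [44, 34, 7, 79, 16, 69, 75, 46]
Sorted: [7, 16, 34, 44, 46, 69, 75, 79]

22


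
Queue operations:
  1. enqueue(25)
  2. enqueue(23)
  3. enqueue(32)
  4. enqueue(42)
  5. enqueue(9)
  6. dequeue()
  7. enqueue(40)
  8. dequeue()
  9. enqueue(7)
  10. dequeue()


enqueue(25) -> [25]
enqueue(23) -> [25, 23]
enqueue(32) -> [25, 23, 32]
enqueue(42) -> [25, 23, 32, 42]
enqueue(9) -> [25, 23, 32, 42, 9]
dequeue()->25, [23, 32, 42, 9]
enqueue(40) -> [23, 32, 42, 9, 40]
dequeue()->23, [32, 42, 9, 40]
enqueue(7) -> [32, 42, 9, 40, 7]
dequeue()->32, [42, 9, 40, 7]

Final queue: [42, 9, 40, 7]


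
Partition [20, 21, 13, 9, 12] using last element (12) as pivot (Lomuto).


Pivot: 12
  9 <= 12: swap -> [9, 21, 13, 20, 12]
Place pivot at 1: [9, 12, 13, 20, 21]

Partitioned: [9, 12, 13, 20, 21]


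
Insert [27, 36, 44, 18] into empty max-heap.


Insert 27: [27]
Insert 36: [36, 27]
Insert 44: [44, 27, 36]
Insert 18: [44, 27, 36, 18]

Final heap: [44, 27, 36, 18]


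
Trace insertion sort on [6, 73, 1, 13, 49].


Initial: [6, 73, 1, 13, 49]
Insert 73: [6, 73, 1, 13, 49]
Insert 1: [1, 6, 73, 13, 49]
Insert 13: [1, 6, 13, 73, 49]
Insert 49: [1, 6, 13, 49, 73]

Sorted: [1, 6, 13, 49, 73]


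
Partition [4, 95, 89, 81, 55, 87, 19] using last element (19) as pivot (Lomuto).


Pivot: 19
  4 <= 19: advance i (no swap)
Place pivot at 1: [4, 19, 89, 81, 55, 87, 95]

Partitioned: [4, 19, 89, 81, 55, 87, 95]


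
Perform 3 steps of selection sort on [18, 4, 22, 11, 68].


Initial: [18, 4, 22, 11, 68]
Step 1: min=4 at 1
  Swap: [4, 18, 22, 11, 68]
Step 2: min=11 at 3
  Swap: [4, 11, 22, 18, 68]
Step 3: min=18 at 3
  Swap: [4, 11, 18, 22, 68]

After 3 steps: [4, 11, 18, 22, 68]


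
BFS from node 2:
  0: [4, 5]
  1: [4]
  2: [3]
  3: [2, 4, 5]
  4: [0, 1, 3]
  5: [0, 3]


Visit 2, enqueue [3]
Visit 3, enqueue [4, 5]
Visit 4, enqueue [0, 1]
Visit 5, enqueue []
Visit 0, enqueue []
Visit 1, enqueue []

BFS order: [2, 3, 4, 5, 0, 1]


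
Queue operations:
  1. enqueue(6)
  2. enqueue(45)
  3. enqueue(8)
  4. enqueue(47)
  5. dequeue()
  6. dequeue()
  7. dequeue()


enqueue(6) -> [6]
enqueue(45) -> [6, 45]
enqueue(8) -> [6, 45, 8]
enqueue(47) -> [6, 45, 8, 47]
dequeue()->6, [45, 8, 47]
dequeue()->45, [8, 47]
dequeue()->8, [47]

Final queue: [47]


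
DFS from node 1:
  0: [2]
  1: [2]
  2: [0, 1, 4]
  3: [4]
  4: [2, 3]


Visit 1, push [2]
Visit 2, push [4, 0]
Visit 0, push []
Visit 4, push [3]
Visit 3, push []

DFS order: [1, 2, 0, 4, 3]


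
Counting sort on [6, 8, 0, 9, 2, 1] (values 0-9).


Input: [6, 8, 0, 9, 2, 1]
Counts: [1, 1, 1, 0, 0, 0, 1, 0, 1, 1]

Sorted: [0, 1, 2, 6, 8, 9]


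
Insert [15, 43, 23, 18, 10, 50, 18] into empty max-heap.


Insert 15: [15]
Insert 43: [43, 15]
Insert 23: [43, 15, 23]
Insert 18: [43, 18, 23, 15]
Insert 10: [43, 18, 23, 15, 10]
Insert 50: [50, 18, 43, 15, 10, 23]
Insert 18: [50, 18, 43, 15, 10, 23, 18]

Final heap: [50, 18, 43, 15, 10, 23, 18]
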